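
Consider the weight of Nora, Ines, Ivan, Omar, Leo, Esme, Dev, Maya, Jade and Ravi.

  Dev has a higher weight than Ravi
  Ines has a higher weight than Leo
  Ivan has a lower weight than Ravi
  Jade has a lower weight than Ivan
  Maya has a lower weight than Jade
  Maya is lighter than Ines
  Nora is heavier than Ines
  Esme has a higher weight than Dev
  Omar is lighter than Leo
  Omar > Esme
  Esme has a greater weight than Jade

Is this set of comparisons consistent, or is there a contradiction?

consistent

Every relation is compatible with Maya < Jade < Ivan < Ravi < Dev < Esme < Omar < Leo < Ines < Nora; the set is consistent.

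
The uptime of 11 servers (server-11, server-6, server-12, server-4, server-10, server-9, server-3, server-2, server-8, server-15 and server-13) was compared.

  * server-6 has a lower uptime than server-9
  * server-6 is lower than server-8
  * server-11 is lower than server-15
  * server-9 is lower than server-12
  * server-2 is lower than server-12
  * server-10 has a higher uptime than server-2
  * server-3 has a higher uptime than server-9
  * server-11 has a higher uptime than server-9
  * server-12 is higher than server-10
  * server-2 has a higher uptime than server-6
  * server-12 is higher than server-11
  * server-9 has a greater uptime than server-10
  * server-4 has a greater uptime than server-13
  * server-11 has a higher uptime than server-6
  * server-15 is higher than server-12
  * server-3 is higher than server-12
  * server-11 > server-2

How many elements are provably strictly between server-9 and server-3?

2

Chaining upward from server-9 reaches: server-11, server-12, server-15.
Chaining downward from server-3 reaches: server-6, server-2, server-10, server-11, server-12.
Strictly between server-9 and server-3 are those in both lists: server-11, server-12 — 2 elements.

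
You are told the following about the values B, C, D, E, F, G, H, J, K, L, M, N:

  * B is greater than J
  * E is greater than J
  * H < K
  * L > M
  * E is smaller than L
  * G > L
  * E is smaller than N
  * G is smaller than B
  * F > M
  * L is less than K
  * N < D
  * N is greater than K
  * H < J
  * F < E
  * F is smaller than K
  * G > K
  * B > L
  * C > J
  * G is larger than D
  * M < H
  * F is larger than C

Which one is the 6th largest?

The consecutive relations fix a unique order: M < H < J < C < F < E < L < K < N < D < G < B.
The 6th largest is L.

L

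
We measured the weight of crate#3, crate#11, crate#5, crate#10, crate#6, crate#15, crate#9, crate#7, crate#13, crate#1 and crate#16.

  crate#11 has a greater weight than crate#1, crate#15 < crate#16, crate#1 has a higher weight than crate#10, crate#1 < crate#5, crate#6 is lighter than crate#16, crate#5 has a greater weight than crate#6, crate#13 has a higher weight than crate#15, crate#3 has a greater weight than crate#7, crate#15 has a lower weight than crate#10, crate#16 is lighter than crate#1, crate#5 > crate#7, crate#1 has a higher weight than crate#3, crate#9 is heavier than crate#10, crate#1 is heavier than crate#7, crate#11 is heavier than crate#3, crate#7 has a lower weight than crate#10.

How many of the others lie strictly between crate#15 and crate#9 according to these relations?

1

The relations place crate#15 below crate#9. An element lies strictly between them when it is forced above crate#15 and also forced below crate#9.
Above crate#15: {crate#13, crate#10, crate#16, crate#1, crate#5, crate#11}. Below crate#9: {crate#7, crate#10}.
Intersection: {crate#10} — 1.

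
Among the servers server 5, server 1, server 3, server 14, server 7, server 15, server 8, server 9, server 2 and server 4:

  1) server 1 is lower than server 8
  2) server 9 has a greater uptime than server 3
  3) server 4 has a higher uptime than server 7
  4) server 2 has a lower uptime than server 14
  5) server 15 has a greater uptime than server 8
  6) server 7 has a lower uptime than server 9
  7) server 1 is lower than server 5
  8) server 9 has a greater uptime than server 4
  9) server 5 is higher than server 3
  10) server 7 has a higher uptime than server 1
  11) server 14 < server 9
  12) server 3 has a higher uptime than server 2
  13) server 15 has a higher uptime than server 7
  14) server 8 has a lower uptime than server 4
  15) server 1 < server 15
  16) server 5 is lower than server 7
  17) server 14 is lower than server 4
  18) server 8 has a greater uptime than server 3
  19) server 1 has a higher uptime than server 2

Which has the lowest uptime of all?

Chaining upward from server 2: directly above it, server 1, server 3, server 14; then server 5, server 7, server 8, server 4, server 9, server 15.
That covers every other element, and nothing is given below server 2, so server 2 is the lowest uptime.

server 2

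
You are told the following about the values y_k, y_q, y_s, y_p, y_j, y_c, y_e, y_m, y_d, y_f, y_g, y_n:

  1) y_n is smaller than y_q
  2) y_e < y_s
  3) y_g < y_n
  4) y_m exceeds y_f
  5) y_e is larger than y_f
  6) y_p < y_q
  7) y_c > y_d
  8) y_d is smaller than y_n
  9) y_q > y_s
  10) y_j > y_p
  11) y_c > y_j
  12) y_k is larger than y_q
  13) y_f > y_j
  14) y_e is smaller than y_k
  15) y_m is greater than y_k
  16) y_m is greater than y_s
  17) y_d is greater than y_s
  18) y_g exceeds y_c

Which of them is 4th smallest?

Chaining the given pairs: y_p < y_j < y_f < y_e < y_s < y_d < y_c < y_g < y_n < y_q < y_k < y_m.
The 4th smallest is y_e.

y_e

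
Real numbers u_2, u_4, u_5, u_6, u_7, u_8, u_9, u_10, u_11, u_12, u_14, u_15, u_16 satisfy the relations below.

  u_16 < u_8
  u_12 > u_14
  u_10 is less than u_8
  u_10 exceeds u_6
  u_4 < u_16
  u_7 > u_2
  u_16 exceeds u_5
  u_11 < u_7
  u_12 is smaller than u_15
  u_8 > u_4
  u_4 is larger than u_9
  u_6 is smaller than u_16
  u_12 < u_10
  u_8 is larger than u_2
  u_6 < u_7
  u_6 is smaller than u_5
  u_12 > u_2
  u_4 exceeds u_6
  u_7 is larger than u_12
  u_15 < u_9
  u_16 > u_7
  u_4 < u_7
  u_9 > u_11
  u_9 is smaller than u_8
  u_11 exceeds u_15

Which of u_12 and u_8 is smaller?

u_12

The relevant relations are u_12 < u_15; u_15 < u_11; u_11 < u_9; u_9 < u_4; u_4 < u_7; u_7 < u_16; u_16 < u_8.
Chaining these gives u_12 < u_15 < u_11 < u_9 < u_4 < u_7 < u_16 < u_8.
So u_12 < u_8; u_12 is the smaller of the two.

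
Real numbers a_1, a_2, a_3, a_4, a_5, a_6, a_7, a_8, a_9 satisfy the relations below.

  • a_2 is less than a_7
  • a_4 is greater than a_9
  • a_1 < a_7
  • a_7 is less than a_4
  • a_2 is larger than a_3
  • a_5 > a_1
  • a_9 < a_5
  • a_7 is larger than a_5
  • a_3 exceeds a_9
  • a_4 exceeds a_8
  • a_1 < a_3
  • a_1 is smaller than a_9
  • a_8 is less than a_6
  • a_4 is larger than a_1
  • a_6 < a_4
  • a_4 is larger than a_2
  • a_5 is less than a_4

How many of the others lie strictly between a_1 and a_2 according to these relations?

2

The relations place a_1 below a_2. An element lies strictly between them when it is forced above a_1 and also forced below a_2.
Above a_1: {a_9, a_5, a_3, a_7, a_4}. Below a_2: {a_9, a_3}.
Intersection: {a_9, a_3} — 2.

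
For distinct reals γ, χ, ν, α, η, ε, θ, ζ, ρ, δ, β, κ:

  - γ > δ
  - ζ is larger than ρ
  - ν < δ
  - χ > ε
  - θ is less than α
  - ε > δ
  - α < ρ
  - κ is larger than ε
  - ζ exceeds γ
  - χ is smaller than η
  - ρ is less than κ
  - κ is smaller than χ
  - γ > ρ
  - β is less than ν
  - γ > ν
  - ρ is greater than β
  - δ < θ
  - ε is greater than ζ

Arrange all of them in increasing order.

β < ν < δ < θ < α < ρ < γ < ζ < ε < κ < χ < η

Each adjacent pair is fixed by a given relation: β < ν; ν < δ; δ < θ; θ < α; α < ρ; ρ < γ; γ < ζ; ζ < ε; ε < κ; κ < χ; χ < η. Chaining them end to end gives the full order.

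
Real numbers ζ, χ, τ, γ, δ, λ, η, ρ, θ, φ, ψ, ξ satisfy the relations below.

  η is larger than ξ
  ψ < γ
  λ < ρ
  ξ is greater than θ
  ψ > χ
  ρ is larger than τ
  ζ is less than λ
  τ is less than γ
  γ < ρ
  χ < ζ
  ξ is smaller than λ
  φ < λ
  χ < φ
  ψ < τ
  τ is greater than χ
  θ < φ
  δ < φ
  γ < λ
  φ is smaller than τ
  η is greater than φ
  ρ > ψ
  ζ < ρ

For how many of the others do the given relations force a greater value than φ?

5

Directly above φ: τ, η, λ.
One step further: γ, ρ (5 so far).
Nothing else is reachable above φ; 5 in all.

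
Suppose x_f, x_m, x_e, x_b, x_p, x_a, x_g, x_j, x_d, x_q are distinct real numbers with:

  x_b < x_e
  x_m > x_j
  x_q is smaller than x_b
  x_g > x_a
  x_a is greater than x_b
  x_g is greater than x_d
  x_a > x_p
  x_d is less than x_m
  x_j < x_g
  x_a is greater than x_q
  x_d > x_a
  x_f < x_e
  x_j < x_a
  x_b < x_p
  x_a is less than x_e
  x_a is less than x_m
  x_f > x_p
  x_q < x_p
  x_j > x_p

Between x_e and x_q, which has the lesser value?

x_q < x_b and x_b < x_p give x_q < x_p.
With x_p < x_j: x_q < x_b < x_p < x_j.
Then x_j < x_a extends the chain to x_a.
Then x_a < x_e extends the chain to x_e.
So x_q < x_e; x_q is the smaller of the two.

x_q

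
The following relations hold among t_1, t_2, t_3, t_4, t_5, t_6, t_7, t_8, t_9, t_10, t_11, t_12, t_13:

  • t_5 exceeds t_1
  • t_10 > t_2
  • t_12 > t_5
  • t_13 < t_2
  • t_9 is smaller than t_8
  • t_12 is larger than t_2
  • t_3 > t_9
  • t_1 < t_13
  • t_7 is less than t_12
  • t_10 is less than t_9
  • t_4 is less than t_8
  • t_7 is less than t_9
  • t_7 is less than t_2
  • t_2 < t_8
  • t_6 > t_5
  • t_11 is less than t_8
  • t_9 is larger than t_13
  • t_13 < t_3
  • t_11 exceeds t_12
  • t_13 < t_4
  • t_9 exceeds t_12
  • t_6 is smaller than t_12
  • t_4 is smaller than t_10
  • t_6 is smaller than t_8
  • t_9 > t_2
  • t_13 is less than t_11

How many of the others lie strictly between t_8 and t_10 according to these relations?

The relations place t_10 below t_8. An element lies strictly between them when it is forced above t_10 and also forced below t_8.
Above t_10: {t_9, t_3}. Below t_8: {t_1, t_13, t_7, t_2, t_4, t_5, t_6, t_12, t_11, t_9}.
Intersection: {t_9} — 1.

1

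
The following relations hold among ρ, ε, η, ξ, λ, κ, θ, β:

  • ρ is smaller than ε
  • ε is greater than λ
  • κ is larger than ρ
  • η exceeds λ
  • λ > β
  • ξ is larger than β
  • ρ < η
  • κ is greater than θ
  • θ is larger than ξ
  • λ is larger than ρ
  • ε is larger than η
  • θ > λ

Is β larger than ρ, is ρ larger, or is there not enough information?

undetermined

Following every chain through ρ: above ρ we get λ, θ, η, κ, ε.
β is not reached, and no chain runs the other way from β to ρ.
So the given relations leave the order of ρ and β undetermined.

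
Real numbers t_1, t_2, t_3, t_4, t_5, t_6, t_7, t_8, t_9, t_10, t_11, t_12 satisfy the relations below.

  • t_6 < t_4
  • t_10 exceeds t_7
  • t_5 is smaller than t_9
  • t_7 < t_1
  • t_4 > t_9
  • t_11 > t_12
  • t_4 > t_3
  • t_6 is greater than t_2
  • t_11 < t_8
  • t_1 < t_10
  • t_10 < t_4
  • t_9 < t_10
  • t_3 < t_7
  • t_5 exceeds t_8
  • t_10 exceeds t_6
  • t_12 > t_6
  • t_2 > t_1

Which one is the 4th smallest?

t_2

Piecing the relations together gives one ordering: t_3 < t_7 < t_1 < t_2 < t_6 < t_12 < t_11 < t_8 < t_5 < t_9 < t_10 < t_4.
The 4th smallest is t_2.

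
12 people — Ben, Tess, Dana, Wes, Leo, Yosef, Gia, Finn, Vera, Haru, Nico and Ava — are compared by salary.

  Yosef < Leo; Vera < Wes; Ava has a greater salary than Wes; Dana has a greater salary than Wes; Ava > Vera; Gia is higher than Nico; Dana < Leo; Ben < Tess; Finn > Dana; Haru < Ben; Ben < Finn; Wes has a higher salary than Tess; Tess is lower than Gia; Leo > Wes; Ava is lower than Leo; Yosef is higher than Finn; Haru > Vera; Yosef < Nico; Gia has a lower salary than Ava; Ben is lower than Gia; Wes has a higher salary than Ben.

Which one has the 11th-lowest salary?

Ava

Chaining the given pairs: Vera < Haru < Ben < Tess < Wes < Dana < Finn < Yosef < Nico < Gia < Ava < Leo.
Counting 11 from the smallest end gives Ava.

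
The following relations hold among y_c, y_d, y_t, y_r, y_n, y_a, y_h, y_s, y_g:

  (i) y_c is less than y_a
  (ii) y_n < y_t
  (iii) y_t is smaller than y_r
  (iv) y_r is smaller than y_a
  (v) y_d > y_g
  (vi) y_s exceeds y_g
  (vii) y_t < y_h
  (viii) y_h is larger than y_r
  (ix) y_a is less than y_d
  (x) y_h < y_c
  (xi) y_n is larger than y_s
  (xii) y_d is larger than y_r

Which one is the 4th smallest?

The consecutive relations fix a unique order: y_g < y_s < y_n < y_t < y_r < y_h < y_c < y_a < y_d.
The 4th smallest is y_t.

y_t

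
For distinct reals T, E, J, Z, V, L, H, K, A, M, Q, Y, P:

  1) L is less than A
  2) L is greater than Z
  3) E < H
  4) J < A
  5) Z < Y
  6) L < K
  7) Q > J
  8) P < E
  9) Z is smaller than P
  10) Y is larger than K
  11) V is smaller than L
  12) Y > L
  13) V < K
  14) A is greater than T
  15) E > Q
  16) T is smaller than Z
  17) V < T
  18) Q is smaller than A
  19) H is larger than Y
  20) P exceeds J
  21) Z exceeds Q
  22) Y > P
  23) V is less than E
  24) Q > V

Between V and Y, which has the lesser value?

The relevant relations are V < Q; Q < Z; Z < L; L < K; K < Y.
Together: V < Q < Z < L < K < Y.
So V < Y; V is the smaller of the two.

V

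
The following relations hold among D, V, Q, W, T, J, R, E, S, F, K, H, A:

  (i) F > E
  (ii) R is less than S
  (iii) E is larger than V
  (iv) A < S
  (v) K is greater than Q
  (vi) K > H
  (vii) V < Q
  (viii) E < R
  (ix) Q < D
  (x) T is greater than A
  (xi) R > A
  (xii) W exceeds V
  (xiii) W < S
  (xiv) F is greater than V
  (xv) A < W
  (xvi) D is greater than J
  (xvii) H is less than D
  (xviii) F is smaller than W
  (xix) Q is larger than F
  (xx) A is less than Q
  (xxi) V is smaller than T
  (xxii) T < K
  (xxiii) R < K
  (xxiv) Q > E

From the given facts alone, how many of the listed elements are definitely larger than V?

From V the given relations immediately reach E, T, F, Q, W.
From those, R, S, K, D — 9 in total.
Nothing else is reachable above V; 9 in all.

9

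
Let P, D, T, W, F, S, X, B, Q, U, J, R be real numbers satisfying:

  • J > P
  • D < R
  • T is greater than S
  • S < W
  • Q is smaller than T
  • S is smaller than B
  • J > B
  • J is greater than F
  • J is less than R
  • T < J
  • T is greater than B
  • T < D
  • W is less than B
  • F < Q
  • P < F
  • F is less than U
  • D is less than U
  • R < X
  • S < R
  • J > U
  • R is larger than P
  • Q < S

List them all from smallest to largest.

P < F < Q < S < W < B < T < D < U < J < R < X

The consecutive links are each given: P < F; F < Q; Q < S; S < W; W < B; B < T; T < D; D < U; U < J; J < R; R < X.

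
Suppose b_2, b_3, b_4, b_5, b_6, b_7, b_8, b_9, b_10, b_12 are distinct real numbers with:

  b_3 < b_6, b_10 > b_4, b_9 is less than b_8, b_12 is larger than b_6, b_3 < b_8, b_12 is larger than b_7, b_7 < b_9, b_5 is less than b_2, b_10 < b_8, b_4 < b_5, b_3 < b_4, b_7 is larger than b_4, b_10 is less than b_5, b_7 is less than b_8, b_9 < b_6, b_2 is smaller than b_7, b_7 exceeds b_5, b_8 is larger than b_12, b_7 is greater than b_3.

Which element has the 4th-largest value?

b_9

Piecing the relations together gives one ordering: b_3 < b_4 < b_10 < b_5 < b_2 < b_7 < b_9 < b_6 < b_12 < b_8.
The 4th largest is b_9.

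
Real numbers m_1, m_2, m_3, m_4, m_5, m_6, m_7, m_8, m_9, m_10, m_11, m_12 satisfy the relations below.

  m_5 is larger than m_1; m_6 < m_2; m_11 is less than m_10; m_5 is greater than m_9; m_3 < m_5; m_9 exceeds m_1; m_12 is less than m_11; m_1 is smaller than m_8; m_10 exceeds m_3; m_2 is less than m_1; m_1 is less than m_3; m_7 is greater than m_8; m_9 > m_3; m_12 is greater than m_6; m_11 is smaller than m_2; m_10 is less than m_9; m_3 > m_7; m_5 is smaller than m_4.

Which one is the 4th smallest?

Piecing the relations together gives one ordering: m_6 < m_12 < m_11 < m_2 < m_1 < m_8 < m_7 < m_3 < m_10 < m_9 < m_5 < m_4.
Counting 4 from the smallest end gives m_2.

m_2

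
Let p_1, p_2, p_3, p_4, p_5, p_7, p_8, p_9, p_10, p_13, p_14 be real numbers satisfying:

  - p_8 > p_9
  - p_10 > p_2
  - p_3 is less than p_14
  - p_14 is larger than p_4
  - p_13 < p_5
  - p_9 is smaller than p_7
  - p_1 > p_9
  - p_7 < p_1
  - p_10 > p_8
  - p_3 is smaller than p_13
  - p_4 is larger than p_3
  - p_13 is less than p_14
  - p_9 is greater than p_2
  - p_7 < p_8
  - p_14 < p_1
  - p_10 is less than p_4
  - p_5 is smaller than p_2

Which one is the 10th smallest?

Piecing the relations together gives one ordering: p_3 < p_13 < p_5 < p_2 < p_9 < p_7 < p_8 < p_10 < p_4 < p_14 < p_1.
The 10th smallest is p_14.

p_14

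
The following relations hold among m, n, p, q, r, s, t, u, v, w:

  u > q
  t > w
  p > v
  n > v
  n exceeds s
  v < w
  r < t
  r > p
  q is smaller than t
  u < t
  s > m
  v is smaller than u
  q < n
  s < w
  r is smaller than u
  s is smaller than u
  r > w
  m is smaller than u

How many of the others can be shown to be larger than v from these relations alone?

From v the given relations immediately reach p, w, u, n.
From those, r, t — 6 in total.
No other element is forced above v by the given relations, so the count is 6.

6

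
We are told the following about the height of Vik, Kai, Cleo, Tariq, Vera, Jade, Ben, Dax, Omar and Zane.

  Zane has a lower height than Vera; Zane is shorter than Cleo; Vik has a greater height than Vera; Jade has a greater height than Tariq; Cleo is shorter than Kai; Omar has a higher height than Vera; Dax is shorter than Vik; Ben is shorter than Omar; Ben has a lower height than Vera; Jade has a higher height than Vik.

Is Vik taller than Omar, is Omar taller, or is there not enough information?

Following every chain through Vik: above Vik we get Jade; below Vik we get Zane, Ben, Dax, Vera.
Omar is not reached, and no chain runs the other way from Omar to Vik.
So the given relations leave the order of Vik and Omar undetermined.

undetermined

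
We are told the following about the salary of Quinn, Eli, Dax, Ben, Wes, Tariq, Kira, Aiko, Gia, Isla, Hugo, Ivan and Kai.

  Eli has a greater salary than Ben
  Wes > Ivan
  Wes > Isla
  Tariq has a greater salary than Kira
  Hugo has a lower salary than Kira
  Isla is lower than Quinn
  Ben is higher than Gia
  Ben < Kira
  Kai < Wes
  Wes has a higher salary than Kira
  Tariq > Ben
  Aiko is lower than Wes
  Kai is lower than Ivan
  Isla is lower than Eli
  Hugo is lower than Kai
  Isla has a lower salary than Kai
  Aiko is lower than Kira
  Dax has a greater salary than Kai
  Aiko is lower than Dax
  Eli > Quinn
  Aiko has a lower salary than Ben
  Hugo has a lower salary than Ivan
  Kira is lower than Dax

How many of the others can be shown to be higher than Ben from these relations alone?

5

The elements the relations force above Ben are Kira, Tariq, Wes, Dax, Eli — no chain reaches any other.
That is 5.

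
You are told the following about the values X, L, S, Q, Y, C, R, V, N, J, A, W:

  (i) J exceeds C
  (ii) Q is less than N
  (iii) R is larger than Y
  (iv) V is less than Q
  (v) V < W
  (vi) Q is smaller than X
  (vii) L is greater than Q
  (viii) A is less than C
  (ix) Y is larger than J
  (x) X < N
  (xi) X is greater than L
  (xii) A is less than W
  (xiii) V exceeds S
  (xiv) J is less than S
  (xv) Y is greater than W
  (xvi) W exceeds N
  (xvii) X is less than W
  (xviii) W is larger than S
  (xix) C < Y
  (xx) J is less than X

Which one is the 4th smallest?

S

The consecutive relations fix a unique order: A < C < J < S < V < Q < L < X < N < W < Y < R.
Counting 4 from the smallest end gives S.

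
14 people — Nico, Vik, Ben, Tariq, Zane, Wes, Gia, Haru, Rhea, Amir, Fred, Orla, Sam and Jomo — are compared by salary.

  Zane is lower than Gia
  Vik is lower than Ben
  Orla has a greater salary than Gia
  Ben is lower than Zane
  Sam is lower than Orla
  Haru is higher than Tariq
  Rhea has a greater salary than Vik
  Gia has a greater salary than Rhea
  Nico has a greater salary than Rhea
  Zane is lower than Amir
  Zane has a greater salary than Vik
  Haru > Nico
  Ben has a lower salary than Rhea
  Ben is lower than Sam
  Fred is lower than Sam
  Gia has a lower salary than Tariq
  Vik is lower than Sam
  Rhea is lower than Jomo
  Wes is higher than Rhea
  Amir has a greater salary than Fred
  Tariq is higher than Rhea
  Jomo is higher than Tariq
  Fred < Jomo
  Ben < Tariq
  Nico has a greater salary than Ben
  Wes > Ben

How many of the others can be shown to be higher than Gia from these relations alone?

From Gia the given relations immediately reach Tariq, Orla.
From those, Haru, Jomo — 4 in total.
No other element is forced above Gia by the given relations, so the count is 4.

4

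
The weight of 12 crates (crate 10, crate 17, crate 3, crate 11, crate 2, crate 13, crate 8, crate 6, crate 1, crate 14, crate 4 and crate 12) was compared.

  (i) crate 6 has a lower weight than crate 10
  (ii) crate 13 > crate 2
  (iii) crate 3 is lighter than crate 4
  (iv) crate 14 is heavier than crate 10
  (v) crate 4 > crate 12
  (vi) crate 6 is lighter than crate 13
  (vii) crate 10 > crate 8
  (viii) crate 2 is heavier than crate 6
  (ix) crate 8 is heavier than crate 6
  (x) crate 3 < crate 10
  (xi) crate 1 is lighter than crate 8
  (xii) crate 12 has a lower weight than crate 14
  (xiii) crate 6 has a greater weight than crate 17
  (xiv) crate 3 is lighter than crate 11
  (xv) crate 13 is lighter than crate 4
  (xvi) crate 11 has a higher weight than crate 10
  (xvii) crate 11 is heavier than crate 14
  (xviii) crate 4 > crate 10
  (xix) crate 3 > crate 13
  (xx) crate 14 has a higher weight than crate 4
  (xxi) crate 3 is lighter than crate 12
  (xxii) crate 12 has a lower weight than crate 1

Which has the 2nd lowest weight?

The consecutive relations fix a unique order: crate 17 < crate 6 < crate 2 < crate 13 < crate 3 < crate 12 < crate 1 < crate 8 < crate 10 < crate 4 < crate 14 < crate 11.
Counting 2 from the smallest end gives crate 6.

crate 6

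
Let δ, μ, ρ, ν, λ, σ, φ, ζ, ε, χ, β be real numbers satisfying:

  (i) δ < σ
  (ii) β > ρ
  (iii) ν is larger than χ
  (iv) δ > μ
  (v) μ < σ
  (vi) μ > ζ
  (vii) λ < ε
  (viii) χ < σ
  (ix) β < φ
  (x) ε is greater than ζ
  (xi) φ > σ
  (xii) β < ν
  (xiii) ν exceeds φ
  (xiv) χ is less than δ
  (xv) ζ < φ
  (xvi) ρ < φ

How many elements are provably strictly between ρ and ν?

Chaining upward from ρ reaches: β, φ.
Chaining downward from ν reaches: χ, ζ, μ, δ, σ, β, φ.
Strictly between ρ and ν are those in both lists: β, φ — 2 elements.

2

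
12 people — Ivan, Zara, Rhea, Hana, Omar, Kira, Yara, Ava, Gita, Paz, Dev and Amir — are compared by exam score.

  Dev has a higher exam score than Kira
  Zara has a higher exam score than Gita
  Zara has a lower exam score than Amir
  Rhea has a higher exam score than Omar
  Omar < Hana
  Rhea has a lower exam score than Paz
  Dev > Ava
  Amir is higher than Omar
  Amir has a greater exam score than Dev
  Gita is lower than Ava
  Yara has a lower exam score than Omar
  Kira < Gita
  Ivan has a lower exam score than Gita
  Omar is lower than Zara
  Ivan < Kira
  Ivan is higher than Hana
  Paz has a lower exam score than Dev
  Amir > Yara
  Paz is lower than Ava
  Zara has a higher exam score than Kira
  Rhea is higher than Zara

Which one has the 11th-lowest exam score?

The consecutive relations fix a unique order: Yara < Omar < Hana < Ivan < Kira < Gita < Zara < Rhea < Paz < Ava < Dev < Amir.
Counting 11 from the smallest end gives Dev.

Dev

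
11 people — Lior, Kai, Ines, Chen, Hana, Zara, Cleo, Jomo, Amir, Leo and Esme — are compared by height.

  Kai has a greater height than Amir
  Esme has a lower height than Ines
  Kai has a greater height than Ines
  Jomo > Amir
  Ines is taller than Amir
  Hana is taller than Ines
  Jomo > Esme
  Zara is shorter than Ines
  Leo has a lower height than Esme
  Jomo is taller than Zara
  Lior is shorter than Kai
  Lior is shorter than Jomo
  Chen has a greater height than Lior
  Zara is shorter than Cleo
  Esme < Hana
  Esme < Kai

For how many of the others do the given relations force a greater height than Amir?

The elements the relations force above Amir are Ines, Jomo, Hana, Kai — no chain reaches any other.
That is 4.

4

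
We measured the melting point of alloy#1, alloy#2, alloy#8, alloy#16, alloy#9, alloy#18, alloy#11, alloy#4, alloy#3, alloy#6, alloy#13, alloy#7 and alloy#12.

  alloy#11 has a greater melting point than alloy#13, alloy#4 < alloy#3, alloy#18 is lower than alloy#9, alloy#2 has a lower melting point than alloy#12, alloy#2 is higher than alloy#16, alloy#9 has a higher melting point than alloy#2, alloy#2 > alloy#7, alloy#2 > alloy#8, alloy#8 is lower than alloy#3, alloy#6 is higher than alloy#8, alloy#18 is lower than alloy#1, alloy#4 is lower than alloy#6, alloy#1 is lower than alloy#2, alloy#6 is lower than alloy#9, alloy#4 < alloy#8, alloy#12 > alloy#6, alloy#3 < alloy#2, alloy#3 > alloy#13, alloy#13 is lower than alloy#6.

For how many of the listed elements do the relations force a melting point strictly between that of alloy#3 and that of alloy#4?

1

Chaining upward from alloy#4 reaches: alloy#8, alloy#2, alloy#6, alloy#9, alloy#12.
Chaining downward from alloy#3 reaches: alloy#13, alloy#8.
Strictly between alloy#4 and alloy#3 are those in both lists: alloy#8 — 1 element.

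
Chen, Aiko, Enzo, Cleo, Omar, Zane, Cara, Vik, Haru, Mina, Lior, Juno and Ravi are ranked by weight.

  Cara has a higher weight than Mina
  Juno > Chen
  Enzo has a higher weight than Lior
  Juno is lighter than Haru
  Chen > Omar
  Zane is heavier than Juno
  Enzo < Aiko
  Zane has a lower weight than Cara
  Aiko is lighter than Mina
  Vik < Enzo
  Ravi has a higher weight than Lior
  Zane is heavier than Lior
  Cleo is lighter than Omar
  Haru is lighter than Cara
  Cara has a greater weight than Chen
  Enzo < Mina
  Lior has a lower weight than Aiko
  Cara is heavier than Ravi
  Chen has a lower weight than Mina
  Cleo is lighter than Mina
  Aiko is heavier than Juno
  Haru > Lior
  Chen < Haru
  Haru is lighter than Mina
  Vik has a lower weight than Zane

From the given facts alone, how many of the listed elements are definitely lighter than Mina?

9

From Mina the given relations immediately reach Cleo, Enzo, Chen, Haru, Aiko.
From those, Lior, Vik, Omar, Juno — 9 in total.
Nothing else is reachable below Mina; 9 in all.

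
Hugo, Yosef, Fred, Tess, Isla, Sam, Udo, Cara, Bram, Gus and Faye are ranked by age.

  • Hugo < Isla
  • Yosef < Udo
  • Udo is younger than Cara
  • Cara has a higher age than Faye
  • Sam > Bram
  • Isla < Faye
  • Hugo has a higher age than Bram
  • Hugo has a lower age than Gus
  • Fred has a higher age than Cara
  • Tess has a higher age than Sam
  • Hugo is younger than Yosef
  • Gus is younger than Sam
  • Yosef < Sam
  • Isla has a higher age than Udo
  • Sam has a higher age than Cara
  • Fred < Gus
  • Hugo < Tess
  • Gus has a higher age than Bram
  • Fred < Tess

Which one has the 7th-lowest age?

Piecing the relations together gives one ordering: Bram < Hugo < Yosef < Udo < Isla < Faye < Cara < Fred < Gus < Sam < Tess.
Counting 7 from the smallest end gives Cara.

Cara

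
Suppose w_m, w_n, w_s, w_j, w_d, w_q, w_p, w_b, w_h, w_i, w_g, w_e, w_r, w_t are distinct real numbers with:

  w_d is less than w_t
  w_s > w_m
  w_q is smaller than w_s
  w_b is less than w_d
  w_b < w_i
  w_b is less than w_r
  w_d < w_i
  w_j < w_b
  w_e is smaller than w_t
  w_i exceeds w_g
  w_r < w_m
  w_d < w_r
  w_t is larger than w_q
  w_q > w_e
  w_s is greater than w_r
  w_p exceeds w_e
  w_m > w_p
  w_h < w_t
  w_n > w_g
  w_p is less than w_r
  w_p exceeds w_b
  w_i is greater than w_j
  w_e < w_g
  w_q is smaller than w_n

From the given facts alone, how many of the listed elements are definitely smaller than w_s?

Directly below w_s: w_q, w_r, w_m.
One step further: w_e, w_b, w_p, w_d (7 so far).
One step further: w_j (8 so far).
Nothing else is reachable below w_s; 8 in all.

8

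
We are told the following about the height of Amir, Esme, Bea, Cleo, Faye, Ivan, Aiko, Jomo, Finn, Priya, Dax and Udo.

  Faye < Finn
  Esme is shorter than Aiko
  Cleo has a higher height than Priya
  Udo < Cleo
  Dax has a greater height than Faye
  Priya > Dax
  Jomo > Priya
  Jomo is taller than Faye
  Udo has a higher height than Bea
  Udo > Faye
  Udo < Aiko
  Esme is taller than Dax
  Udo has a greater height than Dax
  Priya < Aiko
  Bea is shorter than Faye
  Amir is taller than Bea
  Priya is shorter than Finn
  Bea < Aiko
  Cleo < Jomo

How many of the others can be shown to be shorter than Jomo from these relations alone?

6

The elements the relations force below Jomo are Bea, Faye, Dax, Udo, Priya, Cleo — no chain reaches any other.
That is 6.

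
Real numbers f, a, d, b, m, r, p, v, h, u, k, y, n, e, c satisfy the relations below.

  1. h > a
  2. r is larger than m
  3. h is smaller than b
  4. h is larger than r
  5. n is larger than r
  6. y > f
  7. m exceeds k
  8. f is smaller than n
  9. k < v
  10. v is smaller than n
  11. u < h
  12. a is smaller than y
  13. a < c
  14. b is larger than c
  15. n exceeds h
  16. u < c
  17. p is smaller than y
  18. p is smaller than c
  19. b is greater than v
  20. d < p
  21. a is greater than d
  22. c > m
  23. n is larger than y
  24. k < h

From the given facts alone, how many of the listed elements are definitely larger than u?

Directly above u: h, c.
One step further: b, n (4 so far).
No other element is forced above u by the given relations, so the count is 4.

4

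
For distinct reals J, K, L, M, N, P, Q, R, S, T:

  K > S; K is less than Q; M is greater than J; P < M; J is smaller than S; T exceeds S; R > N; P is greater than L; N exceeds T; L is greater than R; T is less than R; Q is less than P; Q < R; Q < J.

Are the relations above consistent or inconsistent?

We have S < K stated directly, yet also K < Q < J < S by chaining the others — so K < S. Contradiction.

inconsistent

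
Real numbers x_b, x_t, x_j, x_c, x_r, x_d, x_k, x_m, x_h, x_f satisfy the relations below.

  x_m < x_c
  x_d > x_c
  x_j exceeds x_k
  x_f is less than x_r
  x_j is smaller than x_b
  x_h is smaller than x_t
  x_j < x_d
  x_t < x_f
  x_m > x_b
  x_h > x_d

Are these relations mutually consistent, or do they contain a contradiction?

The single ordering x_k < x_j < x_b < x_m < x_c < x_d < x_h < x_t < x_f < x_r satisfies every listed relation, so no contradiction arises.

consistent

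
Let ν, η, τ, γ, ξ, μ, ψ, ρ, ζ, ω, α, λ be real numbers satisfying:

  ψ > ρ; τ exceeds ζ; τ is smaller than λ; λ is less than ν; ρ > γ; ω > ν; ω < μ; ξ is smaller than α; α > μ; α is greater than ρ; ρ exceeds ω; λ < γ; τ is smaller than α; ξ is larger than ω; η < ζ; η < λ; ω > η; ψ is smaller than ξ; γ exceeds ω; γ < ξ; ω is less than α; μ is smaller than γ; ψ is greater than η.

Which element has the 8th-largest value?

Chaining the given pairs: η < ζ < τ < λ < ν < ω < μ < γ < ρ < ψ < ξ < α.
The 8th largest is ν.

ν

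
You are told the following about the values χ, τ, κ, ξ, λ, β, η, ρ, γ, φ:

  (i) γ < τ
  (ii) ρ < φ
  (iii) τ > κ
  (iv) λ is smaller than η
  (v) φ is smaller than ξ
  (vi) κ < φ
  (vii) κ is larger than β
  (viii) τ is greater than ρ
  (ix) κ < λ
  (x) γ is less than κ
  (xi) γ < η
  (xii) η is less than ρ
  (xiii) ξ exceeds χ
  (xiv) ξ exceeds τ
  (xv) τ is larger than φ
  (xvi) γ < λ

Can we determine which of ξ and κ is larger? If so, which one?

ξ

The relevant relations are κ < λ; λ < η; η < ρ; ρ < φ; φ < τ; τ < ξ.
Chaining these gives κ < λ < η < ρ < φ < τ < ξ.
So ξ is larger.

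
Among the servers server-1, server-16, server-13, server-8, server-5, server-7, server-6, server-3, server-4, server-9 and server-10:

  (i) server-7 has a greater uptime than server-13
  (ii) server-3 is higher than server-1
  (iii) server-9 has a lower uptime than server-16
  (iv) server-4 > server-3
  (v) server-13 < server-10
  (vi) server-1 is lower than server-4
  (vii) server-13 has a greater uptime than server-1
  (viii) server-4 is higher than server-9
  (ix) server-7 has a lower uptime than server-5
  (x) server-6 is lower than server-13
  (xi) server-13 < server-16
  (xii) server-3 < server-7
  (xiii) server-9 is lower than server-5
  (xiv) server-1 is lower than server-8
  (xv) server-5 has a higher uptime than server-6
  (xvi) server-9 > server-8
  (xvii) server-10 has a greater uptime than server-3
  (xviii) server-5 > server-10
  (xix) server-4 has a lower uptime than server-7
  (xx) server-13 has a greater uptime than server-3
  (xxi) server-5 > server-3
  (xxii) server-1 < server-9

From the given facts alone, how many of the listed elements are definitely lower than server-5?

9

Directly below server-5: server-6, server-3, server-9, server-10, server-7.
One step further: server-1, server-8, server-4, server-13 (9 so far).
Nothing else is reachable below server-5; 9 in all.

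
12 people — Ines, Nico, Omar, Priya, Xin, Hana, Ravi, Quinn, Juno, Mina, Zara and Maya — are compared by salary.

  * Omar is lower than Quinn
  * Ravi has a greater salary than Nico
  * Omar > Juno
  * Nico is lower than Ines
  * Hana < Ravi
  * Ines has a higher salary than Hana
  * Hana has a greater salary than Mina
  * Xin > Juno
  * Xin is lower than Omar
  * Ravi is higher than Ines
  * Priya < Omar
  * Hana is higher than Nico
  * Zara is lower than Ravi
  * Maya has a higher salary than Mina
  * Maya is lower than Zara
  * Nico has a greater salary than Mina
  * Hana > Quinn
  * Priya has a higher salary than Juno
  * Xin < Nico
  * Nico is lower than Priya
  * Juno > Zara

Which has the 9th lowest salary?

The consecutive relations fix a unique order: Mina < Maya < Zara < Juno < Xin < Nico < Priya < Omar < Quinn < Hana < Ines < Ravi.
Counting 9 from the smallest end gives Quinn.

Quinn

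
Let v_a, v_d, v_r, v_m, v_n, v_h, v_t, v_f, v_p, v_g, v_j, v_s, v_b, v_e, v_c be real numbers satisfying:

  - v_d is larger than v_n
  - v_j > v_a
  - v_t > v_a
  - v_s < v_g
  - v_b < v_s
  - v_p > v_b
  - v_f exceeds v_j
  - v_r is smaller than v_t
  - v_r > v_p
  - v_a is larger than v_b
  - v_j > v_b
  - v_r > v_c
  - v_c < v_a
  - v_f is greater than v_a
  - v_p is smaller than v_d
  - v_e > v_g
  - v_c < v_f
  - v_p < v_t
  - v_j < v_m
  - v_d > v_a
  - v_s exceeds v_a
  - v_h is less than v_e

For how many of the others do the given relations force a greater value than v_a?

Directly above v_a: v_s, v_j, v_f, v_t, v_d.
One step further: v_g, v_m (7 so far).
One step further: v_e (8 so far).
Nothing else is reachable above v_a; 8 in all.

8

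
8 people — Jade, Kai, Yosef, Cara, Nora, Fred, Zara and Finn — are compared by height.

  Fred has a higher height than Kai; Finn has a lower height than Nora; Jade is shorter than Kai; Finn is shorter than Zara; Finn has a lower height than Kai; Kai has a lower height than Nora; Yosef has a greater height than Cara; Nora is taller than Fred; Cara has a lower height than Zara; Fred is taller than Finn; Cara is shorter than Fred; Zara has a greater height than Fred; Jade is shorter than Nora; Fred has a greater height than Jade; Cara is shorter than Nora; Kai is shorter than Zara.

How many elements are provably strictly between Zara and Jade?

The relations place Jade below Zara. An element lies strictly between them when it is forced above Jade and also forced below Zara.
Above Jade: {Kai, Fred, Nora}. Below Zara: {Finn, Cara, Kai, Fred}.
Intersection: {Kai, Fred} — 2.

2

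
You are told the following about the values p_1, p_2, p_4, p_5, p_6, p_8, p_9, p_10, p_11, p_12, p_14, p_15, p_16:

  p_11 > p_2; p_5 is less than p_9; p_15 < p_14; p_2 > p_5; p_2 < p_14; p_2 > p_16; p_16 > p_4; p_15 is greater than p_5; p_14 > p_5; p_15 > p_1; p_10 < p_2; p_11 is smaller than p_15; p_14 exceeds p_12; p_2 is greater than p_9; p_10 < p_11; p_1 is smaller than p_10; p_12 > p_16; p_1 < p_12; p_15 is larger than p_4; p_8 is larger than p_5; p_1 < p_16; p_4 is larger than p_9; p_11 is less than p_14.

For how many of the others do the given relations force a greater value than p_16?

From p_16 the given relations immediately reach p_2, p_12.
From those, p_11, p_14 — 4 in total.
From those, p_15 — 5 in total.
No other element is forced above p_16 by the given relations, so the count is 5.

5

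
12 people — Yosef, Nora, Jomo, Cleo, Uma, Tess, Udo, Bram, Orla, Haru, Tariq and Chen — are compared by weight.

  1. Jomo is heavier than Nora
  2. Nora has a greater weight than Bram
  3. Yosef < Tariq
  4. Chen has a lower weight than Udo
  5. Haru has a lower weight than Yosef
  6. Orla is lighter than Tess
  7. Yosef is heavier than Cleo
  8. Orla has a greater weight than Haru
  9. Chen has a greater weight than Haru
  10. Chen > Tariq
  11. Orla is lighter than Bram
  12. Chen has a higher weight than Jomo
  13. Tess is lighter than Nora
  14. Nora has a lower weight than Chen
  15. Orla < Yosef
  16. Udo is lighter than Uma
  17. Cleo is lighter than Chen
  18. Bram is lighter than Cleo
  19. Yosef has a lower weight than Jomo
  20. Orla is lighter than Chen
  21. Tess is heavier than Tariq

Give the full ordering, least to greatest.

Each adjacent pair is fixed by a given relation: Haru < Orla; Orla < Bram; Bram < Cleo; Cleo < Yosef; Yosef < Tariq; Tariq < Tess; Tess < Nora; Nora < Jomo; Jomo < Chen; Chen < Udo; Udo < Uma. Chaining them end to end gives the full order.

Haru < Orla < Bram < Cleo < Yosef < Tariq < Tess < Nora < Jomo < Chen < Udo < Uma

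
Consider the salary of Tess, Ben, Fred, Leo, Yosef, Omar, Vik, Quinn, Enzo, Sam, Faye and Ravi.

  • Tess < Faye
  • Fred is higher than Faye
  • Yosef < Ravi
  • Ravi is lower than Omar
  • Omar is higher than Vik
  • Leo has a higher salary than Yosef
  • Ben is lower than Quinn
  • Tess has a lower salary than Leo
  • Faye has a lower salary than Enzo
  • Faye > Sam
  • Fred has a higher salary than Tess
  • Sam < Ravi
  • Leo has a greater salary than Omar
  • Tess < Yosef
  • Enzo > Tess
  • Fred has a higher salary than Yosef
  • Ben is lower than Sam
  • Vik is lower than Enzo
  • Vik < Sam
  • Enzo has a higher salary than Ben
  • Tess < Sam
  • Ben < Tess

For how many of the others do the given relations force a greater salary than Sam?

6

Directly above Sam: Faye, Ravi.
One step further: Omar, Fred, Enzo (5 so far).
One step further: Leo (6 so far).
Nothing else is reachable above Sam; 6 in all.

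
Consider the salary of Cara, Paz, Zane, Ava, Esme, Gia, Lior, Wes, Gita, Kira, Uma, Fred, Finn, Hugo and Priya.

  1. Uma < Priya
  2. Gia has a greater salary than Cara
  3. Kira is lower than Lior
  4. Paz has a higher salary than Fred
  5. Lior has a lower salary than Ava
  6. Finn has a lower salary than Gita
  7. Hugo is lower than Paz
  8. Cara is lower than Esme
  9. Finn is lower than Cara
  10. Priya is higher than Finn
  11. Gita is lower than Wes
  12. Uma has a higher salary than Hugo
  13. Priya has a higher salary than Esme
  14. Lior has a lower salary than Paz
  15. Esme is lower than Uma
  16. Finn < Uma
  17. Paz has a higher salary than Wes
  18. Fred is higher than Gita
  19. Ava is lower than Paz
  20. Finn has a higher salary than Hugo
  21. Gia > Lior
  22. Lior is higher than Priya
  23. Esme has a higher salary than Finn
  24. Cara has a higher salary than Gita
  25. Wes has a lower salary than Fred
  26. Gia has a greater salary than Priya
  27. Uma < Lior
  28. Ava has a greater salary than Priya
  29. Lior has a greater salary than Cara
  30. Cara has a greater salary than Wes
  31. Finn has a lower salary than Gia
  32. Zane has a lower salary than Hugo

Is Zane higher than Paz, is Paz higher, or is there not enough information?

Paz

Zane < Hugo and Hugo < Finn give Zane < Finn.
With Finn < Gita: Zane < Hugo < Finn < Gita.
Then Gita < Wes extends the chain to Wes.
Then Wes < Cara extends the chain to Cara.
Then Cara < Esme extends the chain to Esme.
With Esme < Uma: Zane < Hugo < Finn < Gita < Wes < Cara < Esme < Uma.
Then Uma < Priya extends the chain to Priya.
Then Priya < Lior extends the chain to Lior.
With Lior < Ava: Zane < Hugo < Finn < Gita < Wes < Cara < Esme < Uma < Priya < Lior < Ava.
With Ava < Paz: Zane < Hugo < Finn < Gita < Wes < Cara < Esme < Uma < Priya < Lior < Ava < Paz.
So Paz is higher.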